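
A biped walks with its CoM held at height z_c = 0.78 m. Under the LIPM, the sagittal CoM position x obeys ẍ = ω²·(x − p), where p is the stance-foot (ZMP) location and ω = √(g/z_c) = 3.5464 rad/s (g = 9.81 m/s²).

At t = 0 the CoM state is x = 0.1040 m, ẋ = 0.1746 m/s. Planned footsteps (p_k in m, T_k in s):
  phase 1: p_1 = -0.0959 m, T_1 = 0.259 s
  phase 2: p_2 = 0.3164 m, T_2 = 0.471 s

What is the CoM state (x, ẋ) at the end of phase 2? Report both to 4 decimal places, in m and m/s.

x = 0.8463, ẋ = 2.1144

phase 1: p=-0.0959, T=0.259, ωT=0.918518, cosh=1.452342, sinh=1.053232; start (x,ẋ)=(0.104000, 0.174600) → end (x,ẋ)=(0.246277, 1.000241)
phase 2: p=0.3164, T=0.471, ωT=1.670354, cosh=2.751116, sinh=2.562935; start (x,ẋ)=(0.246277, 1.000241) → end (x,ẋ)=(0.846344, 2.114417)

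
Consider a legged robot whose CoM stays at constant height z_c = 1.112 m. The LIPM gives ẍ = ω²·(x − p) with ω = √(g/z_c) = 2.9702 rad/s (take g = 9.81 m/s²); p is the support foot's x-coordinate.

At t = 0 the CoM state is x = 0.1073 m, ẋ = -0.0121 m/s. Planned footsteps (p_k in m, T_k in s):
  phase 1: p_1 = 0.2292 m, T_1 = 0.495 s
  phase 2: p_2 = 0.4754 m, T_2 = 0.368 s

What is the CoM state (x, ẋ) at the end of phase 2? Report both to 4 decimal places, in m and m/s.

x = -0.7551, ẋ = -3.3828

phase 1: p=0.2292, T=0.495, ωT=1.470249, cosh=2.290093, sinh=2.060225; start (x,ẋ)=(0.107300, -0.012100) → end (x,ẋ)=(-0.058355, -0.773650)
phase 2: p=0.4754, T=0.368, ωT=1.093034, cosh=1.659254, sinh=1.324056; start (x,ẋ)=(-0.058355, -0.773650) → end (x,ẋ)=(-0.755114, -3.382789)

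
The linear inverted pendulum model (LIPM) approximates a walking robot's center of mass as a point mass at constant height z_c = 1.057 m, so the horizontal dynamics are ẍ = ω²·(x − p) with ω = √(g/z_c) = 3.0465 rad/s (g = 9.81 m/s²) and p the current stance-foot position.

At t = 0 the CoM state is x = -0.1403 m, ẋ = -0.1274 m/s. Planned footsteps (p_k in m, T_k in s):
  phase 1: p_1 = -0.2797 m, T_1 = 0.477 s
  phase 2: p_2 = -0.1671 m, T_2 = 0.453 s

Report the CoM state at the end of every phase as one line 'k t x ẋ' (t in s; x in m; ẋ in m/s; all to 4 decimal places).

1 0.4770 -0.0499 0.5711
2 0.9300 0.4297 1.8721

phase 1: p=-0.2797, T=0.477, ωT=1.453180, cosh=2.255260, sinh=2.021435; start (x,ẋ)=(-0.140300, -0.127400) → end (x,ẋ)=(-0.049850, 0.571147)
phase 2: p=-0.1671, T=0.453, ωT=1.380065, cosh=2.113360, sinh=1.861798; start (x,ẋ)=(-0.049850, 0.571147) → end (x,ẋ)=(0.429735, 1.872077)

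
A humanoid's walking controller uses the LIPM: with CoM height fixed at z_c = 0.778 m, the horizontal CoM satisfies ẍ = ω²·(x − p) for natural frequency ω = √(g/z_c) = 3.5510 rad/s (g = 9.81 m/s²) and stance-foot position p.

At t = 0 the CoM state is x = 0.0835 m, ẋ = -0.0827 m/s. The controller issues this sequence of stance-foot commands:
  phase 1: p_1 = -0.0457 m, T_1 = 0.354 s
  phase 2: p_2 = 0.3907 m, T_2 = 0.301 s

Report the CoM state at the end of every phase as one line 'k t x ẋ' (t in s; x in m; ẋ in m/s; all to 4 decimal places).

1 0.3540 0.1621 0.5840
2 0.6550 0.2299 -0.0919

phase 1: p=-0.0457, T=0.354, ωT=1.257054, cosh=1.899771, sinh=1.615280; start (x,ẋ)=(0.083500, -0.082700) → end (x,ẋ)=(0.162132, 0.583962)
phase 2: p=0.3907, T=0.301, ωT=1.068851, cosh=1.627717, sinh=1.284314; start (x,ẋ)=(0.162132, 0.583962) → end (x,ẋ)=(0.229861, -0.091883)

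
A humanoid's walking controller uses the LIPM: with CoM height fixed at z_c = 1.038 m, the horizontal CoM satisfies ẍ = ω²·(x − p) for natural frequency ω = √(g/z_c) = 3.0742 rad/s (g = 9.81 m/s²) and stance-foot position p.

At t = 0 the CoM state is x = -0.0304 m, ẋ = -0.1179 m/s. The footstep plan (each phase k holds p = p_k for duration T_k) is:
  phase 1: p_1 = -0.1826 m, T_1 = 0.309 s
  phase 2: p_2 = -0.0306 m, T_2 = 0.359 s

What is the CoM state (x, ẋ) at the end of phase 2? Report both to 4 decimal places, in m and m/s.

x = 0.1710, ẋ = 0.6997

phase 1: p=-0.1826, T=0.309, ωT=0.949928, cosh=1.486146, sinh=1.099377; start (x,ẋ)=(-0.030400, -0.117900) → end (x,ẋ)=(0.001429, 0.339174)
phase 2: p=-0.0306, T=0.359, ωT=1.103638, cosh=1.673388, sinh=1.341726; start (x,ẋ)=(0.001429, 0.339174) → end (x,ẋ)=(0.171028, 0.699681)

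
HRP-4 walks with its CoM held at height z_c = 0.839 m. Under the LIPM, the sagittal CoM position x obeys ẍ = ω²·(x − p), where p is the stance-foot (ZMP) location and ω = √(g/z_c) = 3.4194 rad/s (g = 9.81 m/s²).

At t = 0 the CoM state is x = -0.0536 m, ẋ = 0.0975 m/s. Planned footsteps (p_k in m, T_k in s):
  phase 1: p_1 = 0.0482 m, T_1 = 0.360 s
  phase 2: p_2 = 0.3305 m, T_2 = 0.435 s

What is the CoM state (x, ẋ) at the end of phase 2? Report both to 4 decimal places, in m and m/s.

x = -0.8858, ẋ = -3.9114

phase 1: p=0.0482, T=0.360, ωT=1.230984, cosh=1.858301, sinh=1.566296; start (x,ẋ)=(-0.053600, 0.097500) → end (x,ẋ)=(-0.096314, -0.364035)
phase 2: p=0.3305, T=0.435, ωT=1.487439, cosh=2.325849, sinh=2.099898; start (x,ẋ)=(-0.096314, -0.364035) → end (x,ẋ)=(-0.885764, -3.911383)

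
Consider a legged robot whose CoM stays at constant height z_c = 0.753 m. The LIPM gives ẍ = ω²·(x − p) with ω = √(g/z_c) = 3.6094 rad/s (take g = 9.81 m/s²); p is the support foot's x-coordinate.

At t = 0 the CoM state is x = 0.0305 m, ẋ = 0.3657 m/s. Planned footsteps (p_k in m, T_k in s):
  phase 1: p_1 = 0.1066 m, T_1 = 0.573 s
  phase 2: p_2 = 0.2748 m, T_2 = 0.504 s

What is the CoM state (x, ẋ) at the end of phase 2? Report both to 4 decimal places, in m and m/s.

x = 0.3558, ẋ = 0.4040

phase 1: p=0.1066, T=0.573, ωT=2.068186, cosh=4.018438, sinh=3.892024; start (x,ẋ)=(0.030500, 0.365700) → end (x,ẋ)=(0.195132, 0.400500)
phase 2: p=0.2748, T=0.504, ωT=1.819138, cosh=3.164352, sinh=3.002186; start (x,ẋ)=(0.195132, 0.400500) → end (x,ẋ)=(0.355826, 0.404032)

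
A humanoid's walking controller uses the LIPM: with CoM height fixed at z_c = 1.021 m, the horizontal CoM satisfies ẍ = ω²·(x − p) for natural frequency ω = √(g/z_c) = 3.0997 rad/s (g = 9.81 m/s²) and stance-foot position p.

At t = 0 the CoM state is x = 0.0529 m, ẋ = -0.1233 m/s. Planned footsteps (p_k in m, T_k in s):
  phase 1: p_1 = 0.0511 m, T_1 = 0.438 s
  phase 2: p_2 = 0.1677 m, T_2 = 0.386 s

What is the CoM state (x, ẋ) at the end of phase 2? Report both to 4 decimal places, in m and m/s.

x = -0.2854, ẋ = -1.3052

phase 1: p=0.0511, T=0.438, ωT=1.357669, cosh=2.072190, sinh=1.814930; start (x,ẋ)=(0.052900, -0.123300) → end (x,ẋ)=(-0.017364, -0.245375)
phase 2: p=0.1677, T=0.386, ωT=1.196484, cosh=1.805360, sinh=1.503105; start (x,ẋ)=(-0.017364, -0.245375) → end (x,ẋ)=(-0.285395, -1.305237)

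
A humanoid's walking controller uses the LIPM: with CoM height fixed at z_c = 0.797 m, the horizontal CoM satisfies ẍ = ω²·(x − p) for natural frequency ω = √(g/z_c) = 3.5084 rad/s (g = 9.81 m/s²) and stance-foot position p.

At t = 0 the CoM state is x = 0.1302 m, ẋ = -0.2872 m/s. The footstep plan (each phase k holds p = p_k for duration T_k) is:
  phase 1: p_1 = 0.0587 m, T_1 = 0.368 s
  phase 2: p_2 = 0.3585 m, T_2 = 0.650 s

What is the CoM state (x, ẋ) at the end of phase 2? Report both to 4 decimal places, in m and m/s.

x = -1.3051, ẋ = -5.7443

phase 1: p=0.0587, T=0.368, ωT=1.291091, cosh=1.955862, sinh=1.680891; start (x,ẋ)=(0.130200, -0.287200) → end (x,ẋ)=(0.060945, -0.140071)
phase 2: p=0.3585, T=0.650, ωT=2.280460, cosh=4.941708, sinh=4.839471; start (x,ẋ)=(0.060945, -0.140071) → end (x,ẋ)=(-1.305142, -5.744312)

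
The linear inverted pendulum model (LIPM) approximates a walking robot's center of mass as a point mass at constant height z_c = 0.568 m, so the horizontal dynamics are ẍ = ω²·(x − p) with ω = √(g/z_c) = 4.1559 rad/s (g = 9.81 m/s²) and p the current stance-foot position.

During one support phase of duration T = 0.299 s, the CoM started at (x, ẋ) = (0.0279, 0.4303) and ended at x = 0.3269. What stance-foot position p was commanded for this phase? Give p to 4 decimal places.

p = -0.1256

ωT = 4.1559·0.299 = 1.242614; cosh(ωT) = 1.876644, sinh(ωT) = 1.588015
x(T) = p + (x₀−p)·cosh(ωT) + (ẋ₀/ω)·sinh(ωT) ⇒ p·(1 − cosh) = x(T) − x₀·cosh − (ẋ₀/ω)·sinh
numerator   = 0.3269 − (0.0279)·1.876644 − (0.4303/4.1559)·1.588015 = 0.110119
denominator = 1 − 1.876644 = -0.876644
p = 0.110119 / -0.876644 = -0.1256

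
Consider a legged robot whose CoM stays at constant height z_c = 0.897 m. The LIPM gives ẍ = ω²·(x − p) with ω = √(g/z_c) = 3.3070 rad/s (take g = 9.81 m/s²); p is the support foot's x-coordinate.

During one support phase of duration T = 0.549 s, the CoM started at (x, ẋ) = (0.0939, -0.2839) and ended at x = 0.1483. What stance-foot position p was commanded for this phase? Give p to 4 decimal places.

ωT = 3.3070·0.549 = 1.815543; cosh(ωT) = 3.153581, sinh(ωT) = 2.990831
x(T) = p + (x₀−p)·cosh(ωT) + (ẋ₀/ω)·sinh(ωT) ⇒ p·(1 − cosh) = x(T) − x₀·cosh − (ẋ₀/ω)·sinh
numerator   = 0.1483 − (0.0939)·3.153581 − (-0.2839/3.3070)·2.990831 = 0.108936
denominator = 1 − 3.153581 = -2.153581
p = 0.108936 / -2.153581 = -0.0506

p = -0.0506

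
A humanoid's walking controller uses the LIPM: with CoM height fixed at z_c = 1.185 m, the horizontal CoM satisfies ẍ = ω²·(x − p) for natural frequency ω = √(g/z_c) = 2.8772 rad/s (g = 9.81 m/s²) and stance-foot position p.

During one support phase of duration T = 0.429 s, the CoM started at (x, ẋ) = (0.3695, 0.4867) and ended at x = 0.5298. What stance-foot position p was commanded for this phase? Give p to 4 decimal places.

p = 0.4919

ωT = 2.8772·0.429 = 1.234319; cosh(ωT) = 1.863535, sinh(ωT) = 1.572502
x(T) = p + (x₀−p)·cosh(ωT) + (ẋ₀/ω)·sinh(ωT) ⇒ p·(1 − cosh) = x(T) − x₀·cosh − (ẋ₀/ω)·sinh
numerator   = 0.5298 − (0.3695)·1.863535 − (0.4867/2.8772)·1.572502 = -0.424777
denominator = 1 − 1.863535 = -0.863535
p = -0.424777 / -0.863535 = 0.4919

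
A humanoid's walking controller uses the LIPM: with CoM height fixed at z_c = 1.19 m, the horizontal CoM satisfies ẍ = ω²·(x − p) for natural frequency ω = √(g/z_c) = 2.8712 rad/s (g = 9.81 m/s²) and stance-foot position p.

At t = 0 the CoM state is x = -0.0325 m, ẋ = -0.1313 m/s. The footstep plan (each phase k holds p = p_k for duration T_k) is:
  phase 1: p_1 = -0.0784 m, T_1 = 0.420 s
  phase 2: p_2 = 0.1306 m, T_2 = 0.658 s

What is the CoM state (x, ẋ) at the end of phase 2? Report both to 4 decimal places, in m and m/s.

phase 1: p=-0.0784, T=0.420, ωT=1.205904, cosh=1.819599, sinh=1.520178; start (x,ẋ)=(-0.032500, -0.131300) → end (x,ẋ)=(-0.064398, -0.038572)
phase 2: p=0.1306, T=0.658, ωT=1.889250, cosh=3.382794, sinh=3.231609; start (x,ẋ)=(-0.064398, -0.038572) → end (x,ẋ)=(-0.572452, -1.939790)

x = -0.5725, ẋ = -1.9398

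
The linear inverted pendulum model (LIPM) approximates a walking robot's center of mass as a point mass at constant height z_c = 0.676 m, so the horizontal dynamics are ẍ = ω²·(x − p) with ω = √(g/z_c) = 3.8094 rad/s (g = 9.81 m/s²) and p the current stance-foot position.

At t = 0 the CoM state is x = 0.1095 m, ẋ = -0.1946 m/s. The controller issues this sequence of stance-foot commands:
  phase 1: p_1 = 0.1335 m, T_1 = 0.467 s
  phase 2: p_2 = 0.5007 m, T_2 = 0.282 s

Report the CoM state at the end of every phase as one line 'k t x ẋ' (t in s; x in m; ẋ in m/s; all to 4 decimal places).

1 0.4670 -0.0866 -0.8559
2 0.7490 -0.7499 -4.2922

phase 1: p=0.1335, T=0.467, ωT=1.778990, cosh=3.046339, sinh=2.877530; start (x,ẋ)=(0.109500, -0.194600) → end (x,ẋ)=(-0.086608, -0.855897)
phase 2: p=0.5007, T=0.282, ωT=1.074251, cosh=1.634676, sinh=1.293123; start (x,ẋ)=(-0.086608, -0.855897) → end (x,ẋ)=(-0.749898, -4.292208)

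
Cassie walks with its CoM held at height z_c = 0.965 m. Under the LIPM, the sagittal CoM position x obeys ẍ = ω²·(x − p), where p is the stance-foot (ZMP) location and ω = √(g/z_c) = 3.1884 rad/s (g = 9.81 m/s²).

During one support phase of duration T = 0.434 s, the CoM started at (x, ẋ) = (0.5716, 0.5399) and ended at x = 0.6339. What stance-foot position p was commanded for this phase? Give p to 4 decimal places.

ωT = 3.1884·0.434 = 1.383766; cosh(ωT) = 2.120265, sinh(ωT) = 1.869632
x(T) = p + (x₀−p)·cosh(ωT) + (ẋ₀/ω)·sinh(ωT) ⇒ p·(1 − cosh) = x(T) − x₀·cosh − (ẋ₀/ω)·sinh
numerator   = 0.6339 − (0.5716)·2.120265 − (0.5399/3.1884)·1.869632 = -0.894633
denominator = 1 − 2.120265 = -1.120265
p = -0.894633 / -1.120265 = 0.7986

p = 0.7986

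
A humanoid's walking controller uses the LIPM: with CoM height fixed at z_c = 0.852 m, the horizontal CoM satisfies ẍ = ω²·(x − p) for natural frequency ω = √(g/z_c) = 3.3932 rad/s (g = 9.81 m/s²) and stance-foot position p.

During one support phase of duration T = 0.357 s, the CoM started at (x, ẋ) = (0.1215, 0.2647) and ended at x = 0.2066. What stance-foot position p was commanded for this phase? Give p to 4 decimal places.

p = 0.1629

ωT = 3.3932·0.357 = 1.211372; cosh(ωT) = 1.827939, sinh(ωT) = 1.530151
x(T) = p + (x₀−p)·cosh(ωT) + (ẋ₀/ω)·sinh(ωT) ⇒ p·(1 − cosh) = x(T) − x₀·cosh − (ẋ₀/ω)·sinh
numerator   = 0.2066 − (0.1215)·1.827939 − (0.2647/3.3932)·1.530151 = -0.134860
denominator = 1 − 1.827939 = -0.827939
p = -0.134860 / -0.827939 = 0.1629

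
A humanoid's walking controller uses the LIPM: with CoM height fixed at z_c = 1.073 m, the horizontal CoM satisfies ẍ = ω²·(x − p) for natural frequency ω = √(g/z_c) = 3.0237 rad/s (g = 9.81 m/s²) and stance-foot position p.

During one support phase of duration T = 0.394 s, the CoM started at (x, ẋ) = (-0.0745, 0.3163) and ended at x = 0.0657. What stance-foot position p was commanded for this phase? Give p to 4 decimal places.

p = -0.0544

ωT = 3.0237·0.394 = 1.191338; cosh(ωT) = 1.797648, sinh(ωT) = 1.493834
x(T) = p + (x₀−p)·cosh(ωT) + (ẋ₀/ω)·sinh(ωT) ⇒ p·(1 − cosh) = x(T) − x₀·cosh − (ẋ₀/ω)·sinh
numerator   = 0.0657 − (-0.0745)·1.797648 − (0.3163/3.0237)·1.493834 = 0.043359
denominator = 1 − 1.797648 = -0.797648
p = 0.043359 / -0.797648 = -0.0544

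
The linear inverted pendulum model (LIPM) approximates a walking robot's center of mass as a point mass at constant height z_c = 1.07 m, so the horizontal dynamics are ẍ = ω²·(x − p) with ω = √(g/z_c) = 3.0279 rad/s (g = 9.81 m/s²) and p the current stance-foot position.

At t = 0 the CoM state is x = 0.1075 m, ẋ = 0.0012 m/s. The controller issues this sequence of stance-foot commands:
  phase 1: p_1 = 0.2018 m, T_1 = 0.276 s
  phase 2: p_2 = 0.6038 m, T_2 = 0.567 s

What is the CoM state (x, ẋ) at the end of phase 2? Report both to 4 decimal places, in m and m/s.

x = -1.1578, ẋ = -5.0928

phase 1: p=0.2018, T=0.276, ωT=0.835700, cosh=1.370000, sinh=0.936429; start (x,ẋ)=(0.107500, 0.001200) → end (x,ẋ)=(0.072980, -0.265736)
phase 2: p=0.6038, T=0.567, ωT=1.716819, cosh=2.873215, sinh=2.693579; start (x,ẋ)=(0.072980, -0.265736) → end (x,ẋ)=(-1.157754, -5.092822)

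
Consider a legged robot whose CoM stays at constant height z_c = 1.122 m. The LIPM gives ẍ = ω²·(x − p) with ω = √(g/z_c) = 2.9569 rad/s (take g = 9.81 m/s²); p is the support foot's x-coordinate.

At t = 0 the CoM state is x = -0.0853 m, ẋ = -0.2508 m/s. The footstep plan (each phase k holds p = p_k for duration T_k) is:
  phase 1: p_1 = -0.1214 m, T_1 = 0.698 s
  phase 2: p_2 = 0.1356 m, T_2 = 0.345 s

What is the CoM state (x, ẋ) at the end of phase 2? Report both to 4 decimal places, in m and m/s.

phase 1: p=-0.1214, T=0.698, ωT=2.063916, cosh=4.001856, sinh=3.874900; start (x,ẋ)=(-0.085300, -0.250800) → end (x,ẋ)=(-0.305596, -0.590043)
phase 2: p=0.1356, T=0.345, ωT=1.020131, cosh=1.567052, sinh=1.206504; start (x,ẋ)=(-0.305596, -0.590043) → end (x,ẋ)=(-0.796533, -2.498602)

x = -0.7965, ẋ = -2.4986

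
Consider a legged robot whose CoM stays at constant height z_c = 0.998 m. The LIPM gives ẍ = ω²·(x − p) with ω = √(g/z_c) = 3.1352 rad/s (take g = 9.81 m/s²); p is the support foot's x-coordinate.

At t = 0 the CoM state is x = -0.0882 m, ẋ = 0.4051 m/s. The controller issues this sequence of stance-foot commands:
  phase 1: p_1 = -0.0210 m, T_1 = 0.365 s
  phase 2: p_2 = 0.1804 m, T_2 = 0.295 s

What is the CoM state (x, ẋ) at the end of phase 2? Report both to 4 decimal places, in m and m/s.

phase 1: p=-0.0210, T=0.365, ωT=1.144348, cosh=1.729412, sinh=1.410981; start (x,ẋ)=(-0.088200, 0.405100) → end (x,ẋ)=(0.045097, 0.403312)
phase 2: p=0.1804, T=0.295, ωT=0.924884, cosh=1.459077, sinh=1.062499; start (x,ẋ)=(0.045097, 0.403312) → end (x,ẋ)=(0.119662, 0.137748)

x = 0.1197, ẋ = 0.1377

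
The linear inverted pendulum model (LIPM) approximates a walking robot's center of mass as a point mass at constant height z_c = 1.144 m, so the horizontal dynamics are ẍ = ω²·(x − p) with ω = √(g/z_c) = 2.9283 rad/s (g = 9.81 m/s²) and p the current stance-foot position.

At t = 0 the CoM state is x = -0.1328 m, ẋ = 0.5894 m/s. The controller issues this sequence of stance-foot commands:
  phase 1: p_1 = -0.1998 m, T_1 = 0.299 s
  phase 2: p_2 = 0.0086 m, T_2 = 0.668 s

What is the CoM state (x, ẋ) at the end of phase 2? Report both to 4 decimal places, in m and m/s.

x = 1.5299, ẋ = 4.5642

phase 1: p=-0.1998, T=0.299, ωT=0.875562, cosh=1.408426, sinh=0.991798; start (x,ẋ)=(-0.132800, 0.589400) → end (x,ẋ)=(0.094191, 1.024713)
phase 2: p=0.0086, T=0.668, ωT=1.956104, cosh=3.606566, sinh=3.465158; start (x,ẋ)=(0.094191, 1.024713) → end (x,ẋ)=(1.529867, 4.564186)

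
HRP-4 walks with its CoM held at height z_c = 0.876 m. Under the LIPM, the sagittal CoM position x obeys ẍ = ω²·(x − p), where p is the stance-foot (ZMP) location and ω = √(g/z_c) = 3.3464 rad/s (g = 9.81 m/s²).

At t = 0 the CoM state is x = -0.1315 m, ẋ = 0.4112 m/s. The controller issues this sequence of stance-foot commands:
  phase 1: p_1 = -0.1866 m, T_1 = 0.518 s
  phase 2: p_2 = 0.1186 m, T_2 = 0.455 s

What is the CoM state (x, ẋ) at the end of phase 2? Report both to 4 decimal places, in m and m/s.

x = 1.6934, ẋ = 5.5016

phase 1: p=-0.1866, T=0.518, ωT=1.733435, cosh=2.918370, sinh=2.741694; start (x,ẋ)=(-0.131500, 0.411200) → end (x,ẋ)=(0.311097, 1.705566)
phase 2: p=0.1186, T=0.455, ωT=1.522612, cosh=2.401162, sinh=2.183021; start (x,ẋ)=(0.311097, 1.705566) → end (x,ẋ)=(1.693441, 5.501580)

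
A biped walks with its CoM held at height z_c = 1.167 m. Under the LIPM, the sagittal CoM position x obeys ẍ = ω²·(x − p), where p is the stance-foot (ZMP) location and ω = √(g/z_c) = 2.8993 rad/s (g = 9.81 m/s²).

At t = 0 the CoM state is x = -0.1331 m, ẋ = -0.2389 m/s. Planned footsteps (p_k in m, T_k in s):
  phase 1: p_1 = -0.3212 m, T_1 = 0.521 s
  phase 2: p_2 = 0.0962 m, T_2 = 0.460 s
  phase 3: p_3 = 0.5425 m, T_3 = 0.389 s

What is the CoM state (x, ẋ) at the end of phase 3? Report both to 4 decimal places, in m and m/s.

phase 1: p=-0.3212, T=0.521, ωT=1.510535, cosh=2.374973, sinh=2.154181; start (x,ẋ)=(-0.133100, -0.238900) → end (x,ẋ)=(-0.051970, 0.607420)
phase 2: p=0.0962, T=0.460, ωT=1.333678, cosh=2.029241, sinh=1.765735; start (x,ẋ)=(-0.051970, 0.607420) → end (x,ẋ)=(0.165458, 0.474058)
phase 3: p=0.5425, T=0.389, ωT=1.127828, cosh=1.706337, sinh=1.382602; start (x,ẋ)=(0.165458, 0.474058) → end (x,ẋ)=(0.125205, -0.702498)

x = 0.1252, ẋ = -0.7025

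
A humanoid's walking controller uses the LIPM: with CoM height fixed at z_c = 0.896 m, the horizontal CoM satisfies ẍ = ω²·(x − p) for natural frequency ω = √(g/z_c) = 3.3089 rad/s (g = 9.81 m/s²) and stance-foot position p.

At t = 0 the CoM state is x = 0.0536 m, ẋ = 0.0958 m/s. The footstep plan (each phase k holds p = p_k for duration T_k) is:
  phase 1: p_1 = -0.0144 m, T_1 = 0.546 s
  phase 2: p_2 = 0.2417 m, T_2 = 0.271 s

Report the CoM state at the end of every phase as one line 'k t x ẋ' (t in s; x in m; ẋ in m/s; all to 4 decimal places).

1 0.5460 0.2840 0.9663
2 0.8170 0.6006 1.5246

phase 1: p=-0.0144, T=0.546, ωT=1.806659, cosh=3.127135, sinh=2.962934; start (x,ẋ)=(0.053600, 0.095800) → end (x,ẋ)=(0.284029, 0.966255)
phase 2: p=0.2417, T=0.271, ωT=0.896712, cosh=1.429719, sinh=1.021810; start (x,ẋ)=(0.284029, 0.966255) → end (x,ẋ)=(0.600604, 1.524589)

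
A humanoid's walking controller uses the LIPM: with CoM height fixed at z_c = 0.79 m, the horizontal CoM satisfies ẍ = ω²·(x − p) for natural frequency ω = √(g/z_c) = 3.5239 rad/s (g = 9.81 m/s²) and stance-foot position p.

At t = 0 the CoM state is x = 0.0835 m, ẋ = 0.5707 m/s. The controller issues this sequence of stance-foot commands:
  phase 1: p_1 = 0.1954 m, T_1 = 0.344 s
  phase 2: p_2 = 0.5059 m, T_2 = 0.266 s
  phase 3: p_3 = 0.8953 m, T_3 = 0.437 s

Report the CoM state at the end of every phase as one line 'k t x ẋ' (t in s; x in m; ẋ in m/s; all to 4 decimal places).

phase 1: p=0.1954, T=0.344, ωT=1.212222, cosh=1.829239, sinh=1.531704; start (x,ẋ)=(0.083500, 0.570700) → end (x,ẋ)=(0.238769, 0.439959)
phase 2: p=0.5059, T=0.266, ωT=0.937357, cosh=1.472443, sinh=1.080782; start (x,ẋ)=(0.238769, 0.439959) → end (x,ẋ)=(0.247501, -0.369570)
phase 3: p=0.8953, T=0.437, ωT=1.539944, cosh=2.439362, sinh=2.224969; start (x,ẋ)=(0.247501, -0.369570) → end (x,ẋ)=(-0.918261, -5.980628)

1 0.3440 0.2388 0.4400
2 0.6100 0.2475 -0.3696
3 1.0470 -0.9183 -5.9806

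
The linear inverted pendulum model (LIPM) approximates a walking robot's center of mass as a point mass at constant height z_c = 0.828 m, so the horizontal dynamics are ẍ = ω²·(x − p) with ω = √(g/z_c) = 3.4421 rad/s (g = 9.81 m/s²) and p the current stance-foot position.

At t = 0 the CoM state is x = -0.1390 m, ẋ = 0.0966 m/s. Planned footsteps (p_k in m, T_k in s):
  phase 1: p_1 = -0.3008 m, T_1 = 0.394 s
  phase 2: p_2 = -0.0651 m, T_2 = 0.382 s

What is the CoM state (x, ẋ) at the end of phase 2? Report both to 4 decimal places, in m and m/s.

x = 0.8413, ẋ = 3.3058

phase 1: p=-0.3008, T=0.394, ωT=1.356187, cosh=2.069504, sinh=1.811863; start (x,ẋ)=(-0.139000, 0.096600) → end (x,ẋ)=(0.084894, 1.208998)
phase 2: p=-0.0651, T=0.382, ωT=1.314882, cosh=1.996409, sinh=1.727903; start (x,ẋ)=(0.084894, 1.208998) → end (x,ẋ)=(0.841256, 3.305764)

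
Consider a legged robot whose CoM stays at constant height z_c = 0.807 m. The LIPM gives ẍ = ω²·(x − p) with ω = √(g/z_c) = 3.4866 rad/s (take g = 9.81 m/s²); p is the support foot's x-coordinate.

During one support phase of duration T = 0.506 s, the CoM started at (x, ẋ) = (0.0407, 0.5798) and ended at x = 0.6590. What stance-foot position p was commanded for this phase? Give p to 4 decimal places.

ωT = 3.4866·0.506 = 1.764220; cosh(ωT) = 3.004168, sinh(ωT) = 2.832847
x(T) = p + (x₀−p)·cosh(ωT) + (ẋ₀/ω)·sinh(ωT) ⇒ p·(1 − cosh) = x(T) − x₀·cosh − (ẋ₀/ω)·sinh
numerator   = 0.6590 − (0.0407)·3.004168 − (0.5798/3.4866)·2.832847 = 0.065645
denominator = 1 − 3.004168 = -2.004168
p = 0.065645 / -2.004168 = -0.0328

p = -0.0328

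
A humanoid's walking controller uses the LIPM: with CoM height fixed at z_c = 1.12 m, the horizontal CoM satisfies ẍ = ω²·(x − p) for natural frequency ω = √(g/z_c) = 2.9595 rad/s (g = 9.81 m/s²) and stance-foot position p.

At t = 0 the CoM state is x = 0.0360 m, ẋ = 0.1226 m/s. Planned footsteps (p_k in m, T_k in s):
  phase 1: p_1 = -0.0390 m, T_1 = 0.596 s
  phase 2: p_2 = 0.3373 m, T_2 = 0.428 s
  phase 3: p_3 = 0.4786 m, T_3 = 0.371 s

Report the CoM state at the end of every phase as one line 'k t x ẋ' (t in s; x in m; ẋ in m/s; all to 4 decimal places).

phase 1: p=-0.0390, T=0.596, ωT=1.763862, cosh=3.003155, sinh=2.831773; start (x,ẋ)=(0.036000, 0.122600) → end (x,ẋ)=(0.303545, 0.996734)
phase 2: p=0.3373, T=0.428, ωT=1.266666, cosh=1.915385, sinh=1.633615; start (x,ẋ)=(0.303545, 0.996734) → end (x,ẋ)=(0.822835, 1.745937)
phase 3: p=0.4786, T=0.371, ωT=1.097974, cosh=1.665817, sinh=1.332271; start (x,ẋ)=(0.822835, 1.745937) → end (x,ẋ)=(1.837996, 4.265679)

1 0.5960 0.3035 0.9967
2 1.0240 0.8228 1.7459
3 1.3950 1.8380 4.2657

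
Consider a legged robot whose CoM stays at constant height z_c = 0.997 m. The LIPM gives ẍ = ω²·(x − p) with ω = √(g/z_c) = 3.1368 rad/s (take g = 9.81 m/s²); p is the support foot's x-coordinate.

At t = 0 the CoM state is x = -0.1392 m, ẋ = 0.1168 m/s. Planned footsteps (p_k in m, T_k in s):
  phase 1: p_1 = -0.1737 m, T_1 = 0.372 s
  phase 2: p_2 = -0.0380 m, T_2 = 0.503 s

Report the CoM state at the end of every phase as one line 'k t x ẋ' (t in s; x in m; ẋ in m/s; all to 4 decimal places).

1 0.3720 -0.0589 0.3627
2 0.8750 0.1773 0.7638

phase 1: p=-0.1737, T=0.372, ωT=1.166890, cosh=1.761660, sinh=1.450326; start (x,ẋ)=(-0.139200, 0.116800) → end (x,ẋ)=(-0.058919, 0.362716)
phase 2: p=-0.0380, T=0.503, ωT=1.577810, cosh=2.525382, sinh=2.318955; start (x,ẋ)=(-0.058919, 0.362716) → end (x,ẋ)=(0.177317, 0.763827)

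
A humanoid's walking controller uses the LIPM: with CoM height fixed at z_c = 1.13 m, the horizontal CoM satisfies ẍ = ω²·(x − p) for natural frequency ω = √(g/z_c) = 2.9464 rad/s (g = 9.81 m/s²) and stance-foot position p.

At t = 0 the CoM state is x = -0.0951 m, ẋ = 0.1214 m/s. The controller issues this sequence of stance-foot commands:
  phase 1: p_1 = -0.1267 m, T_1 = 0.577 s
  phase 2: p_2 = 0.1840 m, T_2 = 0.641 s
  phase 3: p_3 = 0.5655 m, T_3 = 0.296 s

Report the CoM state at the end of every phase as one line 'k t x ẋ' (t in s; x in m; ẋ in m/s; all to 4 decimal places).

1 0.5770 0.0717 0.5897
2 1.2180 0.4507 0.9251
3 1.5140 0.7141 0.9661

phase 1: p=-0.1267, T=0.577, ωT=1.700073, cosh=2.828508, sinh=2.645838; start (x,ẋ)=(-0.095100, 0.121400) → end (x,ẋ)=(0.071697, 0.589725)
phase 2: p=0.1840, T=0.641, ωT=1.888642, cosh=3.380833, sinh=3.229556; start (x,ẋ)=(0.071697, 0.589725) → end (x,ẋ)=(0.450721, 0.925133)
phase 3: p=0.5655, T=0.296, ωT=0.872134, cosh=1.405035, sinh=0.986976; start (x,ẋ)=(0.450721, 0.925133) → end (x,ẋ)=(0.714129, 0.966063)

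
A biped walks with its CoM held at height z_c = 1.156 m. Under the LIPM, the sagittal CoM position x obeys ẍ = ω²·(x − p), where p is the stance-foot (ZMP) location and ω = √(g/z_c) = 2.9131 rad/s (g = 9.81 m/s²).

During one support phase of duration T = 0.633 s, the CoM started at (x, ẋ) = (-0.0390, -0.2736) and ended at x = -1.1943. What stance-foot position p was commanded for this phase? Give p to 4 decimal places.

p = 0.3476

ωT = 2.9131·0.633 = 1.843992; cosh(ωT) = 3.239955, sinh(ωT) = 3.081771
x(T) = p + (x₀−p)·cosh(ωT) + (ẋ₀/ω)·sinh(ωT) ⇒ p·(1 − cosh) = x(T) − x₀·cosh − (ẋ₀/ω)·sinh
numerator   = -1.1943 − (-0.0390)·3.239955 − (-0.2736/2.9131)·3.081771 = -0.778500
denominator = 1 − 3.239955 = -2.239955
p = -0.778500 / -2.239955 = 0.3476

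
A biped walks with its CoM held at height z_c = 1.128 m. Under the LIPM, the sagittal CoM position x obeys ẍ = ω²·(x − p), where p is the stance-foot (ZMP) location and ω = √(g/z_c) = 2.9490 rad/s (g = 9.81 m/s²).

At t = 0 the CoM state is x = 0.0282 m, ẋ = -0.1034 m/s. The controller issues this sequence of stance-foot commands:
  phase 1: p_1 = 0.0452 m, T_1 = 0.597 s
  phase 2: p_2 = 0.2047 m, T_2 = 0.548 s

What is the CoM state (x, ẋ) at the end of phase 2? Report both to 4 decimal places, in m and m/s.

phase 1: p=0.0452, T=0.597, ωT=1.760553, cosh=2.993801, sinh=2.821851; start (x,ẋ)=(0.028200, -0.103400) → end (x,ẋ)=(-0.104636, -0.451027)
phase 2: p=0.2047, T=0.548, ωT=1.616052, cosh=2.615931, sinh=2.417249; start (x,ẋ)=(-0.104636, -0.451027) → end (x,ẋ)=(-0.974202, -3.384950)

x = -0.9742, ẋ = -3.3850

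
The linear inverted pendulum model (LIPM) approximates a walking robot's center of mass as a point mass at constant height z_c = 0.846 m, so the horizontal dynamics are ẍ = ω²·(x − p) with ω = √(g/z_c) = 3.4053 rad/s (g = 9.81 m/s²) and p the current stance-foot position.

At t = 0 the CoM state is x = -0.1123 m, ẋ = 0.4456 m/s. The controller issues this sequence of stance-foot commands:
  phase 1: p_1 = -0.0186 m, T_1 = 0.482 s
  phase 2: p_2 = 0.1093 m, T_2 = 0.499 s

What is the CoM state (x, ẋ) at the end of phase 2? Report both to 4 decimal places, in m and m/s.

x = 0.2684, ẋ = 0.6485

phase 1: p=-0.0186, T=0.482, ωT=1.641355, cosh=2.677937, sinh=2.484220; start (x,ẋ)=(-0.112300, 0.445600) → end (x,ẋ)=(0.055549, 0.400632)
phase 2: p=0.1093, T=0.499, ωT=1.699245, cosh=2.826318, sinh=2.643496; start (x,ẋ)=(0.055549, 0.400632) → end (x,ẋ)=(0.268390, 0.648458)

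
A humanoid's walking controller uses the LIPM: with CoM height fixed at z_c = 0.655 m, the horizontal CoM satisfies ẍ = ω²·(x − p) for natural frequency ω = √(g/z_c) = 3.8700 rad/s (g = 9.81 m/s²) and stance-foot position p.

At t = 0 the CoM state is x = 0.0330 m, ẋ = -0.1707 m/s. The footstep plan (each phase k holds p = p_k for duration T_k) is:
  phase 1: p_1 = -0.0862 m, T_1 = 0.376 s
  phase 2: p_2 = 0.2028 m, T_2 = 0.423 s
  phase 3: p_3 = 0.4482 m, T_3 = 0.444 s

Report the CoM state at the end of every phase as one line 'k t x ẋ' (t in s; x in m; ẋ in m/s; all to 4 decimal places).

1 0.3760 0.0937 0.5489
2 0.7990 0.2626 0.4203
3 1.2430 0.2072 -0.7284

phase 1: p=-0.0862, T=0.376, ωT=1.455120, cosh=2.259185, sinh=2.025813; start (x,ẋ)=(0.033000, -0.170700) → end (x,ẋ)=(0.093739, 0.548873)
phase 2: p=0.2028, T=0.423, ωT=1.637010, cosh=2.667170, sinh=2.472609; start (x,ẋ)=(0.093739, 0.548873) → end (x,ẋ)=(0.262600, 0.420334)
phase 3: p=0.4482, T=0.444, ωT=1.718280, cosh=2.877153, sinh=2.697778; start (x,ẋ)=(0.262600, 0.420334) → end (x,ẋ)=(0.207217, -0.728367)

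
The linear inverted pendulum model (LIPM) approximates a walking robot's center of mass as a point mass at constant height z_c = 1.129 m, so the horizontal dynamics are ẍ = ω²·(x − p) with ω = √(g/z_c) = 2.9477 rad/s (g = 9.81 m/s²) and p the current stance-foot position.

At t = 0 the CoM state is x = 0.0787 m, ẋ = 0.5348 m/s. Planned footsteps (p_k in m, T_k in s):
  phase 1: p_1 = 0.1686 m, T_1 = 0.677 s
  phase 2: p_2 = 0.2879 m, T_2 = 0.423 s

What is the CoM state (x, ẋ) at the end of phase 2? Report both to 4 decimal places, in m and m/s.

x = 1.2293, ẋ = 2.9074

phase 1: p=0.1686, T=0.677, ωT=1.995593, cosh=3.746248, sinh=3.610315; start (x,ẋ)=(0.078700, 0.534800) → end (x,ẋ)=(0.486830, 1.046766)
phase 2: p=0.2879, T=0.423, ωT=1.246877, cosh=1.883430, sinh=1.596030; start (x,ẋ)=(0.486830, 1.046766) → end (x,ẋ)=(1.229342, 2.907402)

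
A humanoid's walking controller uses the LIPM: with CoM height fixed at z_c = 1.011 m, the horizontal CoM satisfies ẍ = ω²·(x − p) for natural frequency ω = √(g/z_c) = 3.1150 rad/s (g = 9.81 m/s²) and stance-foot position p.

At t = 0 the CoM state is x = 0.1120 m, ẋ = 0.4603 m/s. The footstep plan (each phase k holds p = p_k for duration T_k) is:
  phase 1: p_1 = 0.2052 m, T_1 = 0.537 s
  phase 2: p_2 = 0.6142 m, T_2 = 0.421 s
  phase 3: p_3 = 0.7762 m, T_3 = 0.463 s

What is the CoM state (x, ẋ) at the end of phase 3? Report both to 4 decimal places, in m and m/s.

x = -0.5289, ẋ = -3.8559

phase 1: p=0.2052, T=0.537, ωT=1.672755, cosh=2.757276, sinh=2.569547; start (x,ẋ)=(0.112000, 0.460300) → end (x,ẋ)=(0.327921, 0.523188)
phase 2: p=0.6142, T=0.421, ωT=1.311415, cosh=1.990430, sinh=1.720992; start (x,ẋ)=(0.327921, 0.523188) → end (x,ẋ)=(0.333435, -0.493340)
phase 3: p=0.7762, T=0.463, ωT=1.442245, cosh=2.233289, sinh=1.996893; start (x,ẋ)=(0.333435, -0.493340) → end (x,ẋ)=(-0.528881, -3.855910)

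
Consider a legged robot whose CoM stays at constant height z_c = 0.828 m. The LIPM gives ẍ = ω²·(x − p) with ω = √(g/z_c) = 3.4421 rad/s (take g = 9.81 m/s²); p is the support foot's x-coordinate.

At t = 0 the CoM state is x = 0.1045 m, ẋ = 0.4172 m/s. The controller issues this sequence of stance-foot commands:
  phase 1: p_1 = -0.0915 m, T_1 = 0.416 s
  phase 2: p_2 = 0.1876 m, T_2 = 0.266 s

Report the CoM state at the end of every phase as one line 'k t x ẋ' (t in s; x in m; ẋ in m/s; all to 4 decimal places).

1 0.4160 0.5815 2.2549
2 0.6820 1.4456 4.6901

phase 1: p=-0.0915, T=0.416, ωT=1.431914, cosh=2.212777, sinh=1.973926; start (x,ẋ)=(0.104500, 0.417200) → end (x,ẋ)=(0.581454, 2.254883)
phase 2: p=0.1876, T=0.266, ωT=0.915599, cosh=1.449274, sinh=1.048997; start (x,ẋ)=(0.581454, 2.254883) → end (x,ẋ)=(1.445589, 4.690052)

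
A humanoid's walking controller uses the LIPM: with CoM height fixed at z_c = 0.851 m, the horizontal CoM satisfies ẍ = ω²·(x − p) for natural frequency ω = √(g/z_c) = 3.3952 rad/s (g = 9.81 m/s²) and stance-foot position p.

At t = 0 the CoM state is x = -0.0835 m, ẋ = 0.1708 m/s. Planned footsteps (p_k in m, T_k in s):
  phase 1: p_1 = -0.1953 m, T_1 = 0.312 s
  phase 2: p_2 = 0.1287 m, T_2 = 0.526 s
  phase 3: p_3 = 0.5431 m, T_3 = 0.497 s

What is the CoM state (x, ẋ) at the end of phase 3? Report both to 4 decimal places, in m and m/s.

phase 1: p=-0.1953, T=0.312, ωT=1.059302, cosh=1.615528, sinh=1.268830; start (x,ẋ)=(-0.083500, 0.170800) → end (x,ẋ)=(0.049146, 0.757559)
phase 2: p=0.1287, T=0.526, ωT=1.785875, cosh=3.066224, sinh=2.898574; start (x,ẋ)=(0.049146, 0.757559) → end (x,ẋ)=(0.531519, 1.539938)
phase 3: p=0.5431, T=0.497, ωT=1.687414, cosh=2.795242, sinh=2.610244; start (x,ẋ)=(0.531519, 1.539938) → end (x,ẋ)=(1.694639, 4.201862)

x = 1.6946, ẋ = 4.2019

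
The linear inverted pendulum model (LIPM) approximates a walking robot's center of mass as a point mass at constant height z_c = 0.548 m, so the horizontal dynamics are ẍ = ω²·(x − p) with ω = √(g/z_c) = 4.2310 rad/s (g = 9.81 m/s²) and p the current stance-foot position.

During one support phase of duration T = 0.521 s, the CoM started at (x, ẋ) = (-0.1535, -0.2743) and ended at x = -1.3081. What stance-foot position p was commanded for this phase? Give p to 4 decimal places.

p = 0.0874

ωT = 4.2310·0.521 = 2.204351; cosh(ωT) = 4.587344, sinh(ωT) = 4.477022
x(T) = p + (x₀−p)·cosh(ωT) + (ẋ₀/ω)·sinh(ωT) ⇒ p·(1 − cosh) = x(T) − x₀·cosh − (ẋ₀/ω)·sinh
numerator   = -1.3081 − (-0.1535)·4.587344 − (-0.2743/4.2310)·4.477022 = -0.313693
denominator = 1 − 4.587344 = -3.587344
p = -0.313693 / -3.587344 = 0.0874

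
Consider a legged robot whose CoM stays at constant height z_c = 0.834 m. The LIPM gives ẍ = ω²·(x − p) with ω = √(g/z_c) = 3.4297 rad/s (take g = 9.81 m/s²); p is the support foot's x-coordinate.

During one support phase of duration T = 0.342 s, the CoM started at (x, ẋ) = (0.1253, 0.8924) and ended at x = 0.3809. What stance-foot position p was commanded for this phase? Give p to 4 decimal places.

ωT = 3.4297·0.342 = 1.172957; cosh(ωT) = 1.770493, sinh(ωT) = 1.461043
x(T) = p + (x₀−p)·cosh(ωT) + (ẋ₀/ω)·sinh(ωT) ⇒ p·(1 − cosh) = x(T) − x₀·cosh − (ẋ₀/ω)·sinh
numerator   = 0.3809 − (0.1253)·1.770493 − (0.8924/3.4297)·1.461043 = -0.221103
denominator = 1 − 1.770493 = -0.770493
p = -0.221103 / -0.770493 = 0.2870

p = 0.2870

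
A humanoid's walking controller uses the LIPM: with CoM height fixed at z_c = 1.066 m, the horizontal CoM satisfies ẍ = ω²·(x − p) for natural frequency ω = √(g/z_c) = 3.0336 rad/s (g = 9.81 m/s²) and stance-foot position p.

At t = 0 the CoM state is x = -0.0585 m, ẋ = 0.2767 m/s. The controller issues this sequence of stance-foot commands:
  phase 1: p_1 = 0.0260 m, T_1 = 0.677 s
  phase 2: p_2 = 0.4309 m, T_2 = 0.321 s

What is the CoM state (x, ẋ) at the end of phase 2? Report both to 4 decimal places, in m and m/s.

phase 1: p=0.0260, T=0.677, ωT=2.053747, cosh=3.962659, sinh=3.834405; start (x,ẋ)=(-0.058500, 0.276700) → end (x,ẋ)=(0.040898, 0.113559)
phase 2: p=0.4309, T=0.321, ωT=0.973786, cosh=1.512800, sinh=1.135149; start (x,ẋ)=(0.040898, 0.113559) → end (x,ẋ)=(-0.116602, -1.171214)

x = -0.1166, ẋ = -1.1712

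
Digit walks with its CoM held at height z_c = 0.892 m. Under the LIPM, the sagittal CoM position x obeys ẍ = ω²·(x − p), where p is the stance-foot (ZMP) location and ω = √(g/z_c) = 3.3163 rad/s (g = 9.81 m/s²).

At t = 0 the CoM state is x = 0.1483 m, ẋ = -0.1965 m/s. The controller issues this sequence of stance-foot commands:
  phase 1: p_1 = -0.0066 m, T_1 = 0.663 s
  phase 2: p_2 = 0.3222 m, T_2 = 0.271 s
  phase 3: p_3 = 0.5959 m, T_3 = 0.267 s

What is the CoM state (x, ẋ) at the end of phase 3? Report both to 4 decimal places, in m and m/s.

x = 1.7699, ẋ = 4.4377

phase 1: p=-0.0066, T=0.663, ωT=2.198707, cosh=4.562149, sinh=4.451202; start (x,ẋ)=(0.148300, -0.196500) → end (x,ẋ)=(0.436331, 1.390097)
phase 2: p=0.3222, T=0.271, ωT=0.898717, cosh=1.431771, sinh=1.024679; start (x,ẋ)=(0.436331, 1.390097) → end (x,ẋ)=(0.915125, 2.378134)
phase 3: p=0.5959, T=0.267, ωT=0.885452, cosh=1.418304, sinh=1.005776; start (x,ẋ)=(0.915125, 2.378134) → end (x,ẋ)=(1.769905, 4.437677)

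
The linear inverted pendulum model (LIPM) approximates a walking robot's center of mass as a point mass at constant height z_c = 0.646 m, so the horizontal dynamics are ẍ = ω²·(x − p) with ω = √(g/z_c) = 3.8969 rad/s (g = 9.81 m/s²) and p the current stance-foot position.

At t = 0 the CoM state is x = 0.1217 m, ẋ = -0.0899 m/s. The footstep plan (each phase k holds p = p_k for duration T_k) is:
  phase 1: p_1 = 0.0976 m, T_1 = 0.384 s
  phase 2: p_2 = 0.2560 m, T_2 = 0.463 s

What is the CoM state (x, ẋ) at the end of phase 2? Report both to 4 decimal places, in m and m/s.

x = -0.2234, ẋ = -1.7732

phase 1: p=0.0976, T=0.384, ωT=1.496410, cosh=2.344780, sinh=2.120847; start (x,ẋ)=(0.121700, -0.089900) → end (x,ẋ)=(0.105182, -0.011616)
phase 2: p=0.2560, T=0.463, ωT=1.804265, cosh=3.120049, sinh=2.955454; start (x,ẋ)=(0.105182, -0.011616) → end (x,ẋ)=(-0.223369, -1.773228)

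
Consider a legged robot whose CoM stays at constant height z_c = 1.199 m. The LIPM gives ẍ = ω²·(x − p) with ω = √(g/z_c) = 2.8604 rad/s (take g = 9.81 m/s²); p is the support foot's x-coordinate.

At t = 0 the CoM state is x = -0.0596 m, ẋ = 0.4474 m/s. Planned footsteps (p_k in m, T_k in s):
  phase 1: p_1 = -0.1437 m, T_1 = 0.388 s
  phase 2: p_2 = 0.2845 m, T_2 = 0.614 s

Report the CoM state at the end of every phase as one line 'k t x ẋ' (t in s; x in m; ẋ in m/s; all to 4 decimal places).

1 0.3880 0.2092 1.0777
2 1.0020 1.1184 2.6085

phase 1: p=-0.1437, T=0.388, ωT=1.109835, cosh=1.681736, sinh=1.352123; start (x,ẋ)=(-0.059600, 0.447400) → end (x,ẋ)=(0.209222, 1.077675)
phase 2: p=0.2845, T=0.614, ωT=1.756286, cosh=2.981786, sinh=2.809101; start (x,ẋ)=(0.209222, 1.077675) → end (x,ẋ)=(1.118384, 2.608524)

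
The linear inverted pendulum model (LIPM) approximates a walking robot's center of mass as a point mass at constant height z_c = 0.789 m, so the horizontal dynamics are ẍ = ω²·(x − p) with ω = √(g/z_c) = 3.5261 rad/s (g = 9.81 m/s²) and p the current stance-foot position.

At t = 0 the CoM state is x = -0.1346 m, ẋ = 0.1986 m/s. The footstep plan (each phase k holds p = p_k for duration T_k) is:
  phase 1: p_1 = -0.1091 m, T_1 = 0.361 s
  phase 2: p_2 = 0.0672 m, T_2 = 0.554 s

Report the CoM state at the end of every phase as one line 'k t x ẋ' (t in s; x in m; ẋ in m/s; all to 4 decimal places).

1 0.3610 -0.0655 0.2345
2 0.9150 -0.1805 -0.7737

phase 1: p=-0.1091, T=0.361, ωT=1.272922, cosh=1.925643, sinh=1.645630; start (x,ẋ)=(-0.134600, 0.198600) → end (x,ẋ)=(-0.065517, 0.234465)
phase 2: p=0.0672, T=0.554, ωT=1.953459, cosh=3.597414, sinh=3.455631; start (x,ẋ)=(-0.065517, 0.234465) → end (x,ẋ)=(-0.180460, -0.773680)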